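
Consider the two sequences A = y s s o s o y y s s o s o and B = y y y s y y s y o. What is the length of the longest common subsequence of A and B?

6

Backtracking the LCS table gives one alignment: y (A1,B3) → s (A5,B4) → y (A7,B5) → y (A8,B6) → s (A9,B7) → o (A13,B9).
So the longest common subsequence has length 6.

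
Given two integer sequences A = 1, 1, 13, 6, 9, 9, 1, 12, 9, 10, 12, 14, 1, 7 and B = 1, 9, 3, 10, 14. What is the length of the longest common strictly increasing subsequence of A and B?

4

A longest common strictly increasing subsequence is 1, 9, 10, 14 (length 4); it appears in order in both A and B, and no longer such subsequence exists.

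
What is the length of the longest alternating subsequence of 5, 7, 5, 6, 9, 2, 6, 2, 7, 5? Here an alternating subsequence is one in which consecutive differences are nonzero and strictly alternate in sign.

Track the best alternating length ending on an up-step vs a down-step at each position: up/down = 1/1, 2/1, 1/3, 4/3, 4/1, 1/5, 6/5, 1/7, 8/5, 8/9.
The maximum over both is 9; one such subsequence is 5, 7, 5, 6, 2, 6, 2, 7, 5.

9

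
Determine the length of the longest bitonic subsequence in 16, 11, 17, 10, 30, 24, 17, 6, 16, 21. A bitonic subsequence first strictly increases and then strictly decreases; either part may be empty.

6

Let inc[i] be the LIS ending at i and dec[i] the longest strictly decreasing subsequence starting at i. inc = [1, 1, 2, 1, 3, 3, 2, 1, 2, 3], dec = [4, 3, 3, 2, 4, 3, 2, 1, 1, 1].
max_i inc[i]+dec[i]−1 = 6, with one witness 16, 17, 30, 24, 17, 16.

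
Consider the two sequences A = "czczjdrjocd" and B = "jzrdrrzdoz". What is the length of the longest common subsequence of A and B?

A longest common subsequence is zzdo (length 4); the LCS DP confirms no longer common subsequence exists.

4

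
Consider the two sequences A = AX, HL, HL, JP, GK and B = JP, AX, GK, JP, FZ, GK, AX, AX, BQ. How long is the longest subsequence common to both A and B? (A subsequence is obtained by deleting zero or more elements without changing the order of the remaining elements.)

3

Backtracking the LCS table gives one alignment: AX (A1,B2) → JP (A4,B4) → GK (A5,B6).
So the longest common subsequence has length 3.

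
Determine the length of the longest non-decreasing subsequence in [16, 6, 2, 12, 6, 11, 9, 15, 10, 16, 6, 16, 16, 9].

Scanning left to right, the best length ending at each element is: 16→1, 6→1, 2→1, 12→2, 6→2, 11→3, 9→3, 15→4, 10→4, 16→5, 6→3, 16→6, 16→7, 9→4.
So the longest non-decreasing subsequence has length 7, e.g. 6, 6, 11, 15, 16, 16, 16.

7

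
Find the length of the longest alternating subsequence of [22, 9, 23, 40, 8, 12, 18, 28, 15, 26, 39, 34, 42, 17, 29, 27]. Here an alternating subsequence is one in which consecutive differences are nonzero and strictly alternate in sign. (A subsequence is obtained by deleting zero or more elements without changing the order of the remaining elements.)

12

A longest alternating subsequence is 22, 9, 23, 8, 18, 15, 39, 34, 42, 17, 29, 27 (positions 1,2,3,5,7,9,11,12,13,14,15,16); its 11 consecutive differences strictly alternate in sign, and length 12 is optimal.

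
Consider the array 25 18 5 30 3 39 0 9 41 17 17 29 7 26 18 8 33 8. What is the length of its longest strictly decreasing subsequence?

Let dp[i] be the longest decreasing subsequence ending at position i. Then dp = [1, 2, 3, 1, 4, 1, 5, 3, 1, 3, 3, 2, 4, 3, 4, 5, 2, 5].
The maximum is 5; one witness is 25, 18, 5, 3, 0 at positions 1,2,3,5,7.

5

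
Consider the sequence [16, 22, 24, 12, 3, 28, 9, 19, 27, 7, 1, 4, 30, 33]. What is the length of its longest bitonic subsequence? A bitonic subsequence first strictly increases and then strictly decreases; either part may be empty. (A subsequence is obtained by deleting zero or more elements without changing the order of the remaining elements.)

One longest bitonic subsequence is 16, 22, 24, 12, 9, 7, 4 (positions 1,2,3,4,7,10,12): it rises to 24 then falls. Length 7 is optimal.

7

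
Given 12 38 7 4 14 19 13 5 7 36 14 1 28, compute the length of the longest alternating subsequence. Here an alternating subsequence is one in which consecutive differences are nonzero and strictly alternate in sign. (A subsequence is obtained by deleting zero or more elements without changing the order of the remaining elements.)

8

Track the best alternating length ending on an up-step vs a down-step at each position: up/down = 1/1, 2/1, 1/3, 1/3, 4/3, 4/3, 4/5, 4/5, 6/5, 6/3, 6/7, 1/7, 8/7.
The maximum over both is 8; one such subsequence is 12, 38, 7, 14, 13, 36, 14, 28.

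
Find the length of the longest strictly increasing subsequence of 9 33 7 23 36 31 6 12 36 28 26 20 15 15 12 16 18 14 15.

Let dp[i] be the longest increasing subsequence ending at position i. Then dp = [1, 2, 1, 2, 3, 3, 1, 2, 4, 3, 3, 3, 3, 3, 2, 4, 5, 3, 4].
The maximum is 5; one witness is 9, 12, 15, 16, 18 at positions 1,8,13,16,17.

5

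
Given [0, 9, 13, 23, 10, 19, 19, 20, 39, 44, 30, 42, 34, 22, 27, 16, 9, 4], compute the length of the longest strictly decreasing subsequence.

One longest decreasing subsequence is 44, 42, 34, 22, 16, 9, 4 (positions 10,12,13,14,16,17,18), of length 7; no longer one exists.

7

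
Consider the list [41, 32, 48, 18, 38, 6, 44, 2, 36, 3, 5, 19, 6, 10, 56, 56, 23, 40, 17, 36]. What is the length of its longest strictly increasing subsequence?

7

Let dp[i] be the longest increasing subsequence ending at position i. Then dp = [1, 1, 2, 1, 2, 1, 3, 1, 2, 2, 3, 4, 4, 5, 6, 6, 6, 7, 6, 7].
The maximum is 7; one witness is 2, 3, 5, 6, 10, 23, 40 at positions 8,10,11,13,14,17,18.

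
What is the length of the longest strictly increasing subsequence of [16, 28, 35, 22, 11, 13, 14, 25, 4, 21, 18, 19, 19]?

One longest increasing subsequence is 11, 13, 14, 18, 19 (positions 5,6,7,11,12), of length 5; no longer one exists.

5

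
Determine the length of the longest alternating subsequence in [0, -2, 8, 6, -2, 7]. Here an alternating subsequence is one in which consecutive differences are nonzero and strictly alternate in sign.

Track the best alternating length ending on an up-step vs a down-step at each position: up/down = 1/1, 1/2, 3/1, 3/4, 1/4, 5/4.
The maximum over both is 5; one such subsequence is 0, -2, 8, 6, 7.

5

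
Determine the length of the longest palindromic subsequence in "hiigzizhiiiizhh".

9

Using dp[i][j] = 2 + dp[i+1][j−1] if the ends match, else max(dp[i+1][j], dp[i][j−1]):
dp[1][15] = 9. A witness is hziiiiizh at positions 1,5,6,9,10,11,12,13,15.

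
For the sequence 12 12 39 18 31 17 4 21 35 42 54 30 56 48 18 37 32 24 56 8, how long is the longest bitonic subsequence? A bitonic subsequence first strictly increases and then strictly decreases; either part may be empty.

Let inc[i] be the LIS ending at i and dec[i] the longest strictly decreasing subsequence starting at i. inc = [1, 1, 2, 2, 3, 2, 1, 3, 4, 5, 6, 4, 7, 6, 3, 5, 5, 4, 7, 2], dec = [2, 2, 5, 3, 4, 2, 1, 3, 4, 5, 6, 3, 6, 5, 2, 4, 3, 2, 2, 1].
max_i inc[i]+dec[i]−1 = 12, with one witness 12, 18, 31, 35, 42, 54, 56, 48, 37, 32, 24, 8.

12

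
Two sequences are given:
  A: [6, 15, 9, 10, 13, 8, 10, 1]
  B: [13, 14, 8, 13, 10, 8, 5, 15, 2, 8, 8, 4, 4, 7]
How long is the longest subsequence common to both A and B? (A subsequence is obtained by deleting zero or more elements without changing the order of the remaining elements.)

3

A longest common subsequence is 13, 8, 10 (length 3); the LCS DP confirms no longer common subsequence exists.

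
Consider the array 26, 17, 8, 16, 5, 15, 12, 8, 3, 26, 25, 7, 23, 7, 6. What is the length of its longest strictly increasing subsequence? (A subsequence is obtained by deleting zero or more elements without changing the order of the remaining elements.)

Let dp[i] be the longest increasing subsequence ending at position i. Then dp = [1, 1, 1, 2, 1, 2, 2, 2, 1, 3, 3, 2, 3, 2, 2].
The maximum is 3; one witness is 8, 16, 26 at positions 3,4,10.

3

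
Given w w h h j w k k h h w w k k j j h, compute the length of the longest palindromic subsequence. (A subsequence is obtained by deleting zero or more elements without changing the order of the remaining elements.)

10

One longest palindromic subsequence is hjkkwwkkjh (positions 3,5,7,8,11,12,13,14,16,17); it reads the same forward and backward, and the interval DP gives dp[1][17] = 10.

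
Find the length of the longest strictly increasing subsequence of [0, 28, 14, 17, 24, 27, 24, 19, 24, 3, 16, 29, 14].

6

Scanning left to right, the best length ending at each element is: 0→1, 28→2, 14→2, 17→3, 24→4, 27→5, 24→4, 19→4, 24→5, 3→2, 16→3, 29→6, 14→3.
So the longest increasing subsequence has length 6, e.g. 0, 14, 17, 24, 27, 29.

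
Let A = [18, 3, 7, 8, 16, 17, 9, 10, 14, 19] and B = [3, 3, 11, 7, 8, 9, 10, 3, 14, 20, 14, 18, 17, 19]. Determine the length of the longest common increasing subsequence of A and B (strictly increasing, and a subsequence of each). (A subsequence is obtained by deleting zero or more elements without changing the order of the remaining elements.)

A longest common strictly increasing subsequence is 3, 7, 8, 9, 10, 14, 19 (length 7); it appears in order in both A and B, and no longer such subsequence exists.

7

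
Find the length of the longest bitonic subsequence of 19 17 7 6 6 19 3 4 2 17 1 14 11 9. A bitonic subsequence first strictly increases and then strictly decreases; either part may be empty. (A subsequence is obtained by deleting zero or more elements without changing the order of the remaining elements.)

One longest bitonic subsequence is 19, 17, 7, 6, 4, 2, 1 (positions 1,2,3,5,8,9,11): it rises to 19 then falls. Length 7 is optimal.

7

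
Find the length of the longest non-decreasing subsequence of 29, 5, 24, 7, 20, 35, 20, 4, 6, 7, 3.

One longest non-decreasing subsequence is 5, 7, 20, 35 (positions 2,4,5,6), of length 4; no longer one exists.

4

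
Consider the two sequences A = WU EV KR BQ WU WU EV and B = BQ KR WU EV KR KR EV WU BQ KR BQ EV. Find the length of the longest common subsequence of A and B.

5

Backtracking the LCS table gives one alignment: WU (A1,B3) → EV (A2,B7) → KR (A3,B10) → BQ (A4,B11) → EV (A7,B12).
So the longest common subsequence has length 5.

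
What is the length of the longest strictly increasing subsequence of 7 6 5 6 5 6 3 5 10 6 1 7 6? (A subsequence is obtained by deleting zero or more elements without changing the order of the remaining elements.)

4

Scanning left to right, the best length ending at each element is: 7→1, 6→1, 5→1, 6→2, 5→1, 6→2, 3→1, 5→2, 10→3, 6→3, 1→1, 7→4, 6→3.
So the longest increasing subsequence has length 4, e.g. 3, 5, 6, 7.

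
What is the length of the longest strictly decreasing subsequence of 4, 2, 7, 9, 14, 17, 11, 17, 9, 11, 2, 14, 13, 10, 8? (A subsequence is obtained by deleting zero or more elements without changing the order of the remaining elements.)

5

Let dp[i] be the longest decreasing subsequence ending at position i. Then dp = [1, 2, 1, 1, 1, 1, 2, 1, 3, 2, 4, 2, 3, 4, 5].
The maximum is 5; one witness is 17, 14, 13, 10, 8 at positions 6,12,13,14,15.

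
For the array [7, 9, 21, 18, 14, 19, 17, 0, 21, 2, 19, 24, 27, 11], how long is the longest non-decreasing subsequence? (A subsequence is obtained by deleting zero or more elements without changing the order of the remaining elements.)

One longest non-decreasing subsequence is 7, 9, 18, 19, 21, 24, 27 (positions 1,2,4,6,9,12,13), of length 7; no longer one exists.

7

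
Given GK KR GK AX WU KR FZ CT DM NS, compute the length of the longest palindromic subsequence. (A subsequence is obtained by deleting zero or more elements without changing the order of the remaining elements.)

One longest palindromic subsequence is KR WU KR (positions 2,5,6); it reads the same forward and backward, and the interval DP gives dp[1][10] = 3.

3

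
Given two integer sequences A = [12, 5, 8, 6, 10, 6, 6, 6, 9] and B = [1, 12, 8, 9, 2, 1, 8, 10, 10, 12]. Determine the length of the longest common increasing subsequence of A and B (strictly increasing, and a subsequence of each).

For each value that appears in both, track the longest common increasing run ending there.
The best achievable length is 2; one witness is 8, 9 (A-positions 3,9, B-positions 3,4).

2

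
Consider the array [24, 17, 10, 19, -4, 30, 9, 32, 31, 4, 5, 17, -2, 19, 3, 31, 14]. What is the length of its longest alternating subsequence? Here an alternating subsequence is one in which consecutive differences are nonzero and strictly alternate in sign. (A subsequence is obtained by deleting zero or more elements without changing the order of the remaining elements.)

Track the best alternating length ending on an up-step vs a down-step at each position: up/down = 1/1, 1/2, 1/2, 3/2, 1/4, 5/1, 5/6, 7/1, 7/8, 5/8, 9/8, 9/8, 5/10, 11/8, 11/12, 13/8, 13/14.
The maximum over both is 14; one such subsequence is 24, 17, 19, -4, 30, 9, 32, 4, 5, -2, 19, 3, 31, 14.

14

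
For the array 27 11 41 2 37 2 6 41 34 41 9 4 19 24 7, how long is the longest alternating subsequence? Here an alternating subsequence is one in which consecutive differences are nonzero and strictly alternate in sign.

12

A longest alternating subsequence is 27, 11, 41, 2, 37, 2, 41, 34, 41, 9, 19, 7 (positions 1,2,3,4,5,6,8,9,10,11,13,15); its 11 consecutive differences strictly alternate in sign, and length 12 is optimal.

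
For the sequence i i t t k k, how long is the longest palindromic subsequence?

One longest palindromic subsequence is kk (positions 5,6); it reads the same forward and backward, and the interval DP gives dp[1][6] = 2.

2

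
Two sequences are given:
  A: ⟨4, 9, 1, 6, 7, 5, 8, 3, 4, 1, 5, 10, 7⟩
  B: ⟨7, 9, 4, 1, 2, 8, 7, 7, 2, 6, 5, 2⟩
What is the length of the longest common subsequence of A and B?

4

A longest common subsequence is 4, 1, 6, 5 (length 4); the LCS DP confirms no longer common subsequence exists.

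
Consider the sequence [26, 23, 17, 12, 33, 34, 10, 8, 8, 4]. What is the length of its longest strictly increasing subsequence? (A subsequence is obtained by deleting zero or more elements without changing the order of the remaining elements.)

One longest increasing subsequence is 26, 33, 34 (positions 1,5,6), of length 3; no longer one exists.

3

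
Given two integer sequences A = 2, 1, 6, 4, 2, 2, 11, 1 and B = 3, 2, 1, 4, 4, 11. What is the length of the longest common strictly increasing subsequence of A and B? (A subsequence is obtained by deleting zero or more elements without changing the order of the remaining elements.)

A longest common strictly increasing subsequence is 2, 4, 11 (length 3); it appears in order in both A and B, and no longer such subsequence exists.

3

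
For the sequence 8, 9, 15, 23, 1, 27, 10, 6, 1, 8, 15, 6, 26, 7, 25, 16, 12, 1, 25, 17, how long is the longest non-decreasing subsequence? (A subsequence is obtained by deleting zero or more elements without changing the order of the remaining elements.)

6

Let dp[i] be the longest non-decreasing subsequence ending at position i. Then dp = [1, 2, 3, 4, 1, 5, 3, 2, 2, 3, 4, 3, 5, 4, 5, 5, 5, 3, 6, 6].
The maximum is 6; one witness is 8, 9, 15, 23, 25, 25 at positions 1,2,3,4,15,19.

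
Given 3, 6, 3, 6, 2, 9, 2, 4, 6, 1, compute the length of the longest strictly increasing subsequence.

Let dp[i] be the longest increasing subsequence ending at position i. Then dp = [1, 2, 1, 2, 1, 3, 1, 2, 3, 1].
The maximum is 3; one witness is 3, 6, 9 at positions 1,2,6.

3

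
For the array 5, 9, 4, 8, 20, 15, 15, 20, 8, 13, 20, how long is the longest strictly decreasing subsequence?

3

Let dp[i] be the longest decreasing subsequence ending at position i. Then dp = [1, 1, 2, 2, 1, 2, 2, 1, 3, 3, 1].
The maximum is 3; one witness is 20, 15, 8 at positions 5,6,9.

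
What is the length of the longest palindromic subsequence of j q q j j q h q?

6

Using dp[i][j] = 2 + dp[i+1][j−1] if the ends match, else max(dp[i+1][j], dp[i][j−1]):
dp[1][8] = 6. A witness is qqjjqq at positions 2,3,4,5,6,8.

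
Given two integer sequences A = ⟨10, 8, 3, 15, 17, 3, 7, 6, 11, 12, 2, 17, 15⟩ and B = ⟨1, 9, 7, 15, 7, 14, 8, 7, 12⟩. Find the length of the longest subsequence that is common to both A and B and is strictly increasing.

2

A longest common strictly increasing subsequence is 7, 15 (length 2); it appears in order in both A and B, and no longer such subsequence exists.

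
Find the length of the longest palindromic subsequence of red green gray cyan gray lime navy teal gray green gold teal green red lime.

One longest palindromic subsequence is red green teal gold teal green red (positions 1,2,8,11,12,13,14); it reads the same forward and backward, and the interval DP gives dp[1][15] = 7.

7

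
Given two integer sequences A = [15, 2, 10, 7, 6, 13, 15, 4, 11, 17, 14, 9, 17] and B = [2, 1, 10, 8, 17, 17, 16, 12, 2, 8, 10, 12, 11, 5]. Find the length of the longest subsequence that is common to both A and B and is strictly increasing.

A longest common strictly increasing subsequence is 2, 10, 17 (length 3); it appears in order in both A and B, and no longer such subsequence exists.

3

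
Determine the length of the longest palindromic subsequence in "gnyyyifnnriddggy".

7

Using dp[i][j] = 2 + dp[i+1][j−1] if the ends match, else max(dp[i+1][j], dp[i][j−1]):
dp[1][16] = 7. A witness is gnyyyng at positions 1,2,3,4,5,9,15.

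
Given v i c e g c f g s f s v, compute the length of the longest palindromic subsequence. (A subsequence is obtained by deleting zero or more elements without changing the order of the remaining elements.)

Using dp[i][j] = 2 + dp[i+1][j−1] if the ends match, else max(dp[i+1][j], dp[i][j−1]):
dp[1][12] = 5. A witness is vsfsv at positions 1,9,10,11,12.

5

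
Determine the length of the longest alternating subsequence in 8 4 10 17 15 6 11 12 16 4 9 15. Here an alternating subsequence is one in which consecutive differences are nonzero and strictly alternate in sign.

Track the best alternating length ending on an up-step vs a down-step at each position: up/down = 1/1, 1/2, 3/1, 3/1, 3/4, 3/4, 5/4, 5/4, 5/4, 1/6, 7/6, 7/6.
The maximum over both is 7; one such subsequence is 8, 4, 10, 6, 11, 4, 9.

7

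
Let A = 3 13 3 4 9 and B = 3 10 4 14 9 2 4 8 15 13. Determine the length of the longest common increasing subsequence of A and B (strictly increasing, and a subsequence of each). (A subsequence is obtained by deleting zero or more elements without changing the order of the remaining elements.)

A longest common strictly increasing subsequence is 3, 4, 9 (length 3); it appears in order in both A and B, and no longer such subsequence exists.

3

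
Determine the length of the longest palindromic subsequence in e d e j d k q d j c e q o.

Using dp[i][j] = 2 + dp[i+1][j−1] if the ends match, else max(dp[i+1][j], dp[i][j−1]):
dp[1][13] = 7. A witness is ejdqdje at positions 3,4,5,7,8,9,11.

7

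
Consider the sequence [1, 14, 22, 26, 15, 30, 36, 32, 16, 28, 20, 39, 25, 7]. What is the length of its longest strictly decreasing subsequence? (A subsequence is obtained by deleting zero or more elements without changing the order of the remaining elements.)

5

Let dp[i] be the longest decreasing subsequence ending at position i. Then dp = [1, 1, 1, 1, 2, 1, 1, 2, 3, 3, 4, 1, 4, 5].
The maximum is 5; one witness is 36, 32, 28, 20, 7 at positions 7,8,10,11,14.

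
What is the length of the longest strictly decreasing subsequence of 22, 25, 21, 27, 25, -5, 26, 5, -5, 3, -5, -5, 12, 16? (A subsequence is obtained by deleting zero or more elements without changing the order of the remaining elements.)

5

Let dp[i] be the longest decreasing subsequence ending at position i. Then dp = [1, 1, 2, 1, 2, 3, 2, 3, 4, 4, 5, 5, 3, 3].
The maximum is 5; one witness is 22, 21, 5, 3, -5 at positions 1,3,8,10,11.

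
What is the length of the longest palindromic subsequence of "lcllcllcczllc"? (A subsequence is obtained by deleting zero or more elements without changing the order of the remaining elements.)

One longest palindromic subsequence is cllcllcllc (positions 2,3,4,5,6,7,9,11,12,13); it reads the same forward and backward, and the interval DP gives dp[1][13] = 10.

10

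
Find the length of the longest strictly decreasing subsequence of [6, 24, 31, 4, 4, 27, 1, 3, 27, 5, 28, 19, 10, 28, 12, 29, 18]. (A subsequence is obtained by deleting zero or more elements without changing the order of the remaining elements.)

One longest decreasing subsequence is 31, 27, 19, 10 (positions 3,6,12,13), of length 4; no longer one exists.

4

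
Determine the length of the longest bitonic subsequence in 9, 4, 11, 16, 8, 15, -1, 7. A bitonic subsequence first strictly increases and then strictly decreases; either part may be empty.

5

Let inc[i] be the LIS ending at i and dec[i] the longest strictly decreasing subsequence starting at i. inc = [1, 1, 2, 3, 2, 3, 1, 2], dec = [3, 2, 3, 3, 2, 2, 1, 1].
max_i inc[i]+dec[i]−1 = 5, with one witness 9, 11, 16, 15, 7.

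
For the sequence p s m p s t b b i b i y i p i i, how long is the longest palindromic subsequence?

Using dp[i][j] = 2 + dp[i+1][j−1] if the ends match, else max(dp[i+1][j], dp[i][j−1]):
dp[1][16] = 5. A witness is iipii at positions 9,11,14,15,16.

5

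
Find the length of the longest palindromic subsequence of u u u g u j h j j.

4

Using dp[i][j] = 2 + dp[i+1][j−1] if the ends match, else max(dp[i+1][j], dp[i][j−1]):
dp[1][9] = 4. A witness is uuuu at positions 1,2,3,5.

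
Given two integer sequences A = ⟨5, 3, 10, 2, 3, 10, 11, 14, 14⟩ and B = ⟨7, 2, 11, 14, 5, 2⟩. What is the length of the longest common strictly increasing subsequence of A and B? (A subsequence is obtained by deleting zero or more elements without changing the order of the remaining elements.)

For each value that appears in both, track the longest common increasing run ending there.
The best achievable length is 3; one witness is 2, 11, 14 (A-positions 4,7,8, B-positions 2,3,4).

3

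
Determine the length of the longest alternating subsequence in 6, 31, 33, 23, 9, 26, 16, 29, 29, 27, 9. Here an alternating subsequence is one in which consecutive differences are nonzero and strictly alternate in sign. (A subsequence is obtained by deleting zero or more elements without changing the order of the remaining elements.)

7

A longest alternating subsequence is 6, 31, 23, 26, 16, 29, 27 (positions 1,2,4,6,7,8,10); its 6 consecutive differences strictly alternate in sign, and length 7 is optimal.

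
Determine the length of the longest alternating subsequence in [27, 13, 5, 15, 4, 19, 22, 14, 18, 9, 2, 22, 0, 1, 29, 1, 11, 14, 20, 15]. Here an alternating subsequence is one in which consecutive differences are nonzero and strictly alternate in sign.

A longest alternating subsequence is 27, 13, 15, 4, 19, 14, 18, 9, 22, 0, 29, 1, 20, 15 (positions 1,2,4,5,6,8,9,10,12,13,15,16,19,20); its 13 consecutive differences strictly alternate in sign, and length 14 is optimal.

14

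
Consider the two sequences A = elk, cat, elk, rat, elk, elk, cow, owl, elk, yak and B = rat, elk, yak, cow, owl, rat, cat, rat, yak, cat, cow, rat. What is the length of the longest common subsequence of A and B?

A longest common subsequence is rat, elk, cow, owl, yak (length 5); the LCS DP confirms no longer common subsequence exists.

5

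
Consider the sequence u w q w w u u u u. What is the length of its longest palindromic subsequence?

5

One longest palindromic subsequence is uuuuu (positions 1,6,7,8,9); it reads the same forward and backward, and the interval DP gives dp[1][9] = 5.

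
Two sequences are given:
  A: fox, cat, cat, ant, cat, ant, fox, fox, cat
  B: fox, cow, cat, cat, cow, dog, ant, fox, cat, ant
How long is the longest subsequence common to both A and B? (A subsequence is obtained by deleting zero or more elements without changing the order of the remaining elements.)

6

Backtracking the LCS table gives one alignment: fox (A1,B1) → cat (A2,B3) → cat (A3,B4) → ant (A4,B7) → cat (A5,B9) → ant (A6,B10).
So the longest common subsequence has length 6.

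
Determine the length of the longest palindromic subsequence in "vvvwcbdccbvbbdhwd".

Using dp[i][j] = 2 + dp[i+1][j−1] if the ends match, else max(dp[i+1][j], dp[i][j−1]):
dp[1][17] = 7. A witness is wdbbbdw at positions 4,7,10,12,13,14,16.

7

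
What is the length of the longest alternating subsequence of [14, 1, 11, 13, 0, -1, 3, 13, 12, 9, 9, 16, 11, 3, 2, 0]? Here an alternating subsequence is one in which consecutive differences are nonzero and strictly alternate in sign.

Track the best alternating length ending on an up-step vs a down-step at each position: up/down = 1/1, 1/2, 3/2, 3/2, 1/4, 1/4, 5/4, 5/2, 5/6, 5/6, 5/6, 7/1, 7/8, 5/8, 5/8, 5/8.
The maximum over both is 8; one such subsequence is 14, 1, 11, 0, 13, 12, 16, 11.

8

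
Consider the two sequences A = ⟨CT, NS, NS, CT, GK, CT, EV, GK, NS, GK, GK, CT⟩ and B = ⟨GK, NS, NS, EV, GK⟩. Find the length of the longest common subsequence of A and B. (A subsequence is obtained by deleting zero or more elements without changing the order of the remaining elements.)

4

Backtracking the LCS table gives one alignment: NS (A2,B2) → NS (A3,B3) → EV (A7,B4) → GK (A11,B5).
So the longest common subsequence has length 4.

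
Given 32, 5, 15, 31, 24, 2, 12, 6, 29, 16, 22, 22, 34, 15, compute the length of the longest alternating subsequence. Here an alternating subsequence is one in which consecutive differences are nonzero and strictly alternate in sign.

10

A longest alternating subsequence is 32, 5, 15, 2, 12, 6, 29, 16, 22, 15 (positions 1,2,3,6,7,8,9,10,11,14); its 9 consecutive differences strictly alternate in sign, and length 10 is optimal.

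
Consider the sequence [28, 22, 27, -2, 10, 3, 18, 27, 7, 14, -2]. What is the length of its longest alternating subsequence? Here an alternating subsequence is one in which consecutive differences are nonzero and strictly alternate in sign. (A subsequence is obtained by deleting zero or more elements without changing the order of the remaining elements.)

10

A longest alternating subsequence is 28, 22, 27, -2, 10, 3, 18, 7, 14, -2 (positions 1,2,3,4,5,6,7,9,10,11); its 9 consecutive differences strictly alternate in sign, and length 10 is optimal.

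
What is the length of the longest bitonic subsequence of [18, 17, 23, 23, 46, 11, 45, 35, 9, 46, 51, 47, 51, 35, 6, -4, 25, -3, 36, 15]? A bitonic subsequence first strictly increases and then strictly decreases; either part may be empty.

9

Let inc[i] be the LIS ending at i and dec[i] the longest strictly decreasing subsequence starting at i. inc = [1, 1, 2, 2, 3, 1, 3, 3, 1, 4, 5, 5, 6, 3, 1, 1, 3, 2, 4, 3], dec = [6, 5, 5, 5, 6, 4, 5, 4, 3, 4, 5, 4, 4, 3, 2, 1, 2, 1, 2, 1].
max_i inc[i]+dec[i]−1 = 9, with one witness 18, 23, 45, 46, 51, 47, 35, 25, 15.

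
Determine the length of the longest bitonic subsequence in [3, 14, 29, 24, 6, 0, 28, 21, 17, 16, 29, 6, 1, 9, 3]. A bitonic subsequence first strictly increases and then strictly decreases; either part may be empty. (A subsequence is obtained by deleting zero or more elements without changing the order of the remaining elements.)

9

Let inc[i] be the LIS ending at i and dec[i] the longest strictly decreasing subsequence starting at i. inc = [1, 2, 3, 3, 2, 1, 4, 3, 3, 3, 5, 2, 2, 3, 3], dec = [2, 3, 7, 6, 2, 1, 6, 5, 4, 3, 3, 2, 1, 2, 1].
max_i inc[i]+dec[i]−1 = 9, with one witness 3, 14, 29, 28, 21, 17, 16, 9, 3.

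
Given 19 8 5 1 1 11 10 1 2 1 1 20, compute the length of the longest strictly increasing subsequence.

3

Let dp[i] be the longest increasing subsequence ending at position i. Then dp = [1, 1, 1, 1, 1, 2, 2, 1, 2, 1, 1, 3].
The maximum is 3; one witness is 8, 11, 20 at positions 2,6,12.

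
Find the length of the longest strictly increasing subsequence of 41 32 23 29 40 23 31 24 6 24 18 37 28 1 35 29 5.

4

Scanning left to right, the best length ending at each element is: 41→1, 32→1, 23→1, 29→2, 40→3, 23→1, 31→3, 24→2, 6→1, 24→2, 18→2, 37→4, 28→3, 1→1, 35→4, 29→4, 5→2.
So the longest increasing subsequence has length 4, e.g. 23, 29, 31, 37.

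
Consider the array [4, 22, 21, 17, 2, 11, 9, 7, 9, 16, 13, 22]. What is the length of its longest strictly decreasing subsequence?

Scanning left to right, the best length ending at each element is: 4→1, 22→1, 21→2, 17→3, 2→4, 11→4, 9→5, 7→6, 9→5, 16→4, 13→5, 22→1.
So the longest decreasing subsequence has length 6, e.g. 22, 21, 17, 11, 9, 7.

6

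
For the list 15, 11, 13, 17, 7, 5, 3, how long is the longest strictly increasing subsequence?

Let dp[i] be the longest increasing subsequence ending at position i. Then dp = [1, 1, 2, 3, 1, 1, 1].
The maximum is 3; one witness is 11, 13, 17 at positions 2,3,4.

3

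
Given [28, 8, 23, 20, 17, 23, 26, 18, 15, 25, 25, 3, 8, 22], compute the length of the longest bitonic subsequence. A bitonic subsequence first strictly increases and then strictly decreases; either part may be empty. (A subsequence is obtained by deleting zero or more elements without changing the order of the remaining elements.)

One longest bitonic subsequence is 8, 20, 23, 26, 18, 15, 8 (positions 2,4,6,7,8,9,13): it rises to 26 then falls. Length 7 is optimal.

7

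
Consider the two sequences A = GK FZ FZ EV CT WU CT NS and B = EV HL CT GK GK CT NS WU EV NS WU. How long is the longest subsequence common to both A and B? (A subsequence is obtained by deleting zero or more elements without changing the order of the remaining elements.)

A longest common subsequence is GK, CT, WU, NS (length 4); the LCS DP confirms no longer common subsequence exists.

4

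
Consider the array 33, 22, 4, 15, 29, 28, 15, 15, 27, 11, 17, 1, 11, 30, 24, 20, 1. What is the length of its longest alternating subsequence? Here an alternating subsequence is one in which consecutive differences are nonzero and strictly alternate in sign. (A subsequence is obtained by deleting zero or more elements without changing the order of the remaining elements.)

Track the best alternating length ending on an up-step vs a down-step at each position: up/down = 1/1, 1/2, 1/2, 3/2, 3/2, 3/4, 3/4, 3/4, 5/4, 3/6, 7/6, 1/8, 9/8, 9/2, 9/10, 9/10, 1/10.
The maximum over both is 10; one such subsequence is 33, 22, 29, 15, 27, 11, 17, 1, 30, 24.

10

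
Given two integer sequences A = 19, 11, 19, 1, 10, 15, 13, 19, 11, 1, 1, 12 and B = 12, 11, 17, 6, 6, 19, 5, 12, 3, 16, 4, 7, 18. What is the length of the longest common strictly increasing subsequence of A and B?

2

A longest common strictly increasing subsequence is 11, 19 (length 2); it appears in order in both A and B, and no longer such subsequence exists.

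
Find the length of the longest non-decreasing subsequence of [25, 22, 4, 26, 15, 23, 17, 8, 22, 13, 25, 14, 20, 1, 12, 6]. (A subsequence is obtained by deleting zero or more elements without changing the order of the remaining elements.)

Let dp[i] be the longest non-decreasing subsequence ending at position i. Then dp = [1, 1, 1, 2, 2, 3, 3, 2, 4, 3, 5, 4, 5, 1, 3, 2].
The maximum is 5; one witness is 4, 15, 17, 22, 25 at positions 3,5,7,9,11.

5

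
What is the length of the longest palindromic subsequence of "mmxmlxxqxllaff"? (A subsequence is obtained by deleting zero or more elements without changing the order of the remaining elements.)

Using dp[i][j] = 2 + dp[i+1][j−1] if the ends match, else max(dp[i+1][j], dp[i][j−1]):
dp[1][14] = 5. A witness is lxqxl at positions 5,7,8,9,11.

5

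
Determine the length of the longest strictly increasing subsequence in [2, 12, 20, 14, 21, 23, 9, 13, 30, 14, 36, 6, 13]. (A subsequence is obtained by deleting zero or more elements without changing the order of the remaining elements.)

Let dp[i] be the longest increasing subsequence ending at position i. Then dp = [1, 2, 3, 3, 4, 5, 2, 3, 6, 4, 7, 2, 3].
The maximum is 7; one witness is 2, 12, 20, 21, 23, 30, 36 at positions 1,2,3,5,6,9,11.

7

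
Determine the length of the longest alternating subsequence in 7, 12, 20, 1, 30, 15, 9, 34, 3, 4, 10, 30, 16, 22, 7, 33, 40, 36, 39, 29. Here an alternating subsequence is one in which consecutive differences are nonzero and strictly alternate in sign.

15

Track the best alternating length ending on an up-step vs a down-step at each position: up/down = 1/1, 2/1, 2/1, 1/3, 4/1, 4/5, 4/5, 6/1, 4/7, 8/7, 8/7, 8/7, 8/9, 10/9, 8/11, 12/7, 12/1, 12/13, 14/13, 12/15.
The maximum over both is 15; one such subsequence is 7, 12, 1, 30, 15, 34, 3, 30, 16, 22, 7, 40, 36, 39, 29.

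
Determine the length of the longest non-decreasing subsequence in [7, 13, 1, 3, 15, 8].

Let dp[i] be the longest non-decreasing subsequence ending at position i. Then dp = [1, 2, 1, 2, 3, 3].
The maximum is 3; one witness is 7, 13, 15 at positions 1,2,5.

3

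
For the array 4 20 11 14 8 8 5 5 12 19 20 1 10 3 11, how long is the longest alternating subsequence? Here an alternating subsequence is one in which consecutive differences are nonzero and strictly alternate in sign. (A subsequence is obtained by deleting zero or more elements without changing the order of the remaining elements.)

10

Track the best alternating length ending on an up-step vs a down-step at each position: up/down = 1/1, 2/1, 2/3, 4/3, 2/5, 2/5, 2/5, 2/5, 6/5, 6/3, 6/1, 1/7, 8/7, 8/9, 10/7.
The maximum over both is 10; one such subsequence is 4, 20, 11, 14, 8, 12, 1, 10, 3, 11.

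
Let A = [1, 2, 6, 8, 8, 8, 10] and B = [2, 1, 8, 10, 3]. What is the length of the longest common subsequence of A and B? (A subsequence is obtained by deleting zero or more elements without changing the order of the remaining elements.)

Backtracking the LCS table gives one alignment: 1 (A1,B2) → 8 (A6,B3) → 10 (A7,B4).
So the longest common subsequence has length 3.

3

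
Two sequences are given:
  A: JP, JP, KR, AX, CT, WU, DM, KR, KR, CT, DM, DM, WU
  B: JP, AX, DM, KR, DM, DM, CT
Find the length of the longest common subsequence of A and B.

Backtracking the LCS table gives one alignment: JP (A2,B1) → AX (A4,B2) → DM (A7,B3) → KR (A9,B4) → DM (A11,B5) → DM (A12,B6).
So the longest common subsequence has length 6.

6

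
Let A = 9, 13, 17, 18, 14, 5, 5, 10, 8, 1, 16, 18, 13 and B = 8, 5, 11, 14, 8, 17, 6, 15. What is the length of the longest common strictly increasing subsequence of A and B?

For each value that appears in both, track the longest common increasing run ending there.
The best achievable length is 2; one witness is 5, 8 (A-positions 6,9, B-positions 2,5).

2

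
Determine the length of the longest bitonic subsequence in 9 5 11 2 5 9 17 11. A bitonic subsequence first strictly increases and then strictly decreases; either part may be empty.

5

Let inc[i] be the LIS ending at i and dec[i] the longest strictly decreasing subsequence starting at i. inc = [1, 1, 2, 1, 2, 3, 4, 4], dec = [3, 2, 2, 1, 1, 1, 2, 1].
max_i inc[i]+dec[i]−1 = 5, with one witness 2, 5, 9, 17, 11.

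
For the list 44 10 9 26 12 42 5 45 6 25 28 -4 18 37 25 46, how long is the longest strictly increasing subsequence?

6

Let dp[i] be the longest increasing subsequence ending at position i. Then dp = [1, 1, 1, 2, 2, 3, 1, 4, 2, 3, 4, 1, 3, 5, 4, 6].
The maximum is 6; one witness is 10, 12, 25, 28, 37, 46 at positions 2,5,10,11,14,16.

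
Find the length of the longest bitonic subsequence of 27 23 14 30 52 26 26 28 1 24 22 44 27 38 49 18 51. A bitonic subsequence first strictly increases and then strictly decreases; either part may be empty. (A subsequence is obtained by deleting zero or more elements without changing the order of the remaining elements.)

One longest bitonic subsequence is 27, 30, 52, 28, 24, 22, 18 (positions 1,4,5,8,10,11,16): it rises to 52 then falls. Length 7 is optimal.

7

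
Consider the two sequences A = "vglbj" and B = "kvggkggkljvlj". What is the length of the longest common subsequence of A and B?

Backtracking the LCS table gives one alignment: v (A1,B2) → g (A2,B7) → l (A3,B12) → j (A5,B13).
So the longest common subsequence has length 4.

4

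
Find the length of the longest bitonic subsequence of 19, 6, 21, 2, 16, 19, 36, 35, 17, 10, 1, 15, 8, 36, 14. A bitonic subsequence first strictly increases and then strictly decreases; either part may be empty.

Let inc[i] be the LIS ending at i and dec[i] the longest strictly decreasing subsequence starting at i. inc = [1, 1, 2, 1, 2, 3, 4, 4, 3, 2, 1, 3, 2, 5, 3], dec = [4, 3, 5, 2, 3, 4, 5, 4, 3, 2, 1, 2, 1, 2, 1].
max_i inc[i]+dec[i]−1 = 8, with one witness 6, 16, 19, 36, 35, 17, 15, 14.

8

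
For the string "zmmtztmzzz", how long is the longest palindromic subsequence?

One longest palindromic subsequence is zmtztmz (positions 1,3,4,5,6,7,10); it reads the same forward and backward, and the interval DP gives dp[1][10] = 7.

7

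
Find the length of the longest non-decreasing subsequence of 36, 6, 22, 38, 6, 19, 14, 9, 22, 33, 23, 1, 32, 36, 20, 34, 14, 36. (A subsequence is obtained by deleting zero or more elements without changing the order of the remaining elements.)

8

Let dp[i] be the longest non-decreasing subsequence ending at position i. Then dp = [1, 1, 2, 3, 2, 3, 3, 3, 4, 5, 5, 1, 6, 7, 4, 7, 4, 8].
The maximum is 8; one witness is 6, 6, 19, 22, 23, 32, 36, 36 at positions 2,5,6,9,11,13,14,18.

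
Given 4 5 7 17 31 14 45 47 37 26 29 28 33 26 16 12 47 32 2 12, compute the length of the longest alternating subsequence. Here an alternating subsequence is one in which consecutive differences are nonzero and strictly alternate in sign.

Track the best alternating length ending on an up-step vs a down-step at each position: up/down = 1/1, 2/1, 2/1, 2/1, 2/1, 2/3, 4/1, 4/1, 4/5, 4/5, 6/5, 6/7, 8/5, 4/9, 4/9, 2/9, 10/1, 10/11, 1/11, 12/11.
The maximum over both is 12; one such subsequence is 4, 17, 14, 45, 26, 29, 28, 33, 26, 47, 2, 12.

12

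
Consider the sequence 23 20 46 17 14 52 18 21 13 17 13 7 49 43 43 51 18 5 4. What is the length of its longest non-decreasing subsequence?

Scanning left to right, the best length ending at each element is: 23→1, 20→1, 46→2, 17→1, 14→1, 52→3, 18→2, 21→3, 13→1, 17→2, 13→2, 7→1, 49→4, 43→4, 43→5, 51→6, 18→3, 5→1, 4→1.
So the longest non-decreasing subsequence has length 6, e.g. 17, 18, 21, 43, 43, 51.

6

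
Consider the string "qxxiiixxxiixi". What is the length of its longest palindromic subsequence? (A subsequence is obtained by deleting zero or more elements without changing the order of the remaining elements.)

9

One longest palindromic subsequence is iiixxxiii (positions 4,5,6,7,8,9,10,11,13); it reads the same forward and backward, and the interval DP gives dp[1][13] = 9.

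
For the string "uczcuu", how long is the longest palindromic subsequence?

One longest palindromic subsequence is uczcu (positions 1,2,3,4,6); it reads the same forward and backward, and the interval DP gives dp[1][6] = 5.

5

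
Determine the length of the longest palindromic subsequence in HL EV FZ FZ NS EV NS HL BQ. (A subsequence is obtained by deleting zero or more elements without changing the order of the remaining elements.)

6

One longest palindromic subsequence is HL EV FZ FZ EV HL (positions 1,2,3,4,6,8); it reads the same forward and backward, and the interval DP gives dp[1][9] = 6.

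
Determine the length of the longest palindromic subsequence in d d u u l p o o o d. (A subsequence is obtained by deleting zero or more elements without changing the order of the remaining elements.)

One longest palindromic subsequence is doood (positions 1,7,8,9,10); it reads the same forward and backward, and the interval DP gives dp[1][10] = 5.

5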